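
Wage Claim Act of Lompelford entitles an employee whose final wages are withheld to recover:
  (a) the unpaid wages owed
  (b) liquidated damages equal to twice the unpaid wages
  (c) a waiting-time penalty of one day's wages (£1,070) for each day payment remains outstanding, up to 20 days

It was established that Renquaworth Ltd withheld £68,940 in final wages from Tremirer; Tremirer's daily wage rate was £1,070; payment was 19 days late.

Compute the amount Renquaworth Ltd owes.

Total award: £227,150

Doubled: 2 × £68,940 = £137,880
Penalty days: min(19, 20) = 19
Waiting-time penalty: 19 × £1,070 = £20,330
Total award: £68,940 + £137,880 + £20,330 = £227,150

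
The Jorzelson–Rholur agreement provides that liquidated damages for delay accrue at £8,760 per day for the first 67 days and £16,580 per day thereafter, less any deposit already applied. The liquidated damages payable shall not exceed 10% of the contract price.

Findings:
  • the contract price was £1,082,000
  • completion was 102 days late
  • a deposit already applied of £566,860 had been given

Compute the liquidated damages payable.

£108,200

First 67 days: 67 × £8,760 = £586,920
Remaining days: (102 − 67) × £16,580 = £580,300
Accrued per-day damages: £586,920 + £580,300 = £1,167,220
Less deposit already applied: £1,167,220 − £566,860 = £600,360
Cap: 10% of £1,082,000 = £108,200
Cap at £108,200: £600,360 exceeds the cap → £108,200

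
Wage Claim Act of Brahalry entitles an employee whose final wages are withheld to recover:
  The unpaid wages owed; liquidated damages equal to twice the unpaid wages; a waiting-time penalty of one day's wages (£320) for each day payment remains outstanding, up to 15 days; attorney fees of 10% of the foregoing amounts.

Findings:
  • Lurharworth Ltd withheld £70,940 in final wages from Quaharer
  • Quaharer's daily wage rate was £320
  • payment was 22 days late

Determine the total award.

Total award: £239,382

Doubled: 2 × £70,940 = £141,880
Penalty days: min(22, 15) = 15
Waiting-time penalty: 15 × £320 = £4,800
Subtotal: £70,940 + £141,880 + £4,800 = £217,620
Attorney fees: 10% of £217,620 = £21,762
Total award: £217,620 + £21,762 = £239,382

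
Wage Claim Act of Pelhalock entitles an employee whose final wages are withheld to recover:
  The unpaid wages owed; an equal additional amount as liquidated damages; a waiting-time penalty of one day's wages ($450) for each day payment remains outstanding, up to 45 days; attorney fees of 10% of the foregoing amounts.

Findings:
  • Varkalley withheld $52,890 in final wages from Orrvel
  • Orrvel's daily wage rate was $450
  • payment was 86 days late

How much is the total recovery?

$138,633

Liquidated damages (equal amount): $52,890
Penalty days: min(86, 45) = 45
Waiting-time penalty: 45 × $450 = $20,250
Subtotal: $52,890 + $52,890 + $20,250 = $126,030
Attorney fees: 10% of $126,030 = $12,603
Total award: $126,030 + $12,603 = $138,633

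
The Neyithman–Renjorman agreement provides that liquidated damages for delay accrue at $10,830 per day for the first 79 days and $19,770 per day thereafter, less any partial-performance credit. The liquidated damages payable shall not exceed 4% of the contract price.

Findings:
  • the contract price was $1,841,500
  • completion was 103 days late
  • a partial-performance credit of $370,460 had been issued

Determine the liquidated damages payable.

First 79 days: 79 × $10,830 = $855,570
Remaining days: (103 − 79) × $19,770 = $474,480
Accrued per-day damages: $855,570 + $474,480 = $1,330,050
Less partial-performance credit: $1,330,050 − $370,460 = $959,590
Cap: 4% of $1,841,500 = $73,660
Cap at $73,660: $959,590 exceeds the cap → $73,660

$73,660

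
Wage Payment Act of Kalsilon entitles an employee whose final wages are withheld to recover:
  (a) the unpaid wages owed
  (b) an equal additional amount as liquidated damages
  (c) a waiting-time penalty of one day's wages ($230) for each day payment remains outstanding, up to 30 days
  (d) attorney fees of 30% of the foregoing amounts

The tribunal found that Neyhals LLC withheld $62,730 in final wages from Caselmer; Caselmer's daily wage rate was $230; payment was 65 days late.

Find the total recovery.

$172,068

Liquidated damages (equal amount): $62,730
Penalty days: min(65, 30) = 30
Waiting-time penalty: 30 × $230 = $6,900
Subtotal: $62,730 + $62,730 + $6,900 = $132,360
Attorney fees: 30% of $132,360 = $39,708
Total award: $132,360 + $39,708 = $172,068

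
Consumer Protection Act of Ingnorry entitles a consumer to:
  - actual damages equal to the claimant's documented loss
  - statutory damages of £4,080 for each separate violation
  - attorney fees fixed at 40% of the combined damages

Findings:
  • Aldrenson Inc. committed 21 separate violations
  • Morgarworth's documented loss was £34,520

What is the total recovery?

Total recovery: £168,280

Statutory damages: 21 × £4,080 = £85,680
Combined damages: £34,520 + £85,680 = £120,200
Attorney fees: 40% of £120,200 = £48,080
Total recovery: £120,200 + £48,080 = £168,280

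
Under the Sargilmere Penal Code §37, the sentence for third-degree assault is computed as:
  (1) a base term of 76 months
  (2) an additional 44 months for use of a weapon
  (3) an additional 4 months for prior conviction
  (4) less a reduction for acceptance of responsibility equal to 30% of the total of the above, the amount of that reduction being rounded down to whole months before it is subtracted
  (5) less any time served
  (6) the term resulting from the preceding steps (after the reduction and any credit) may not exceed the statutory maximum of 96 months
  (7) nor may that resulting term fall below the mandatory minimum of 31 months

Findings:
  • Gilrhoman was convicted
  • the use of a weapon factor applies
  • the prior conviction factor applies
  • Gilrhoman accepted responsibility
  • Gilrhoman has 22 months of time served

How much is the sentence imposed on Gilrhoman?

65 months

Use of a weapon enhancement: +44 months
Prior conviction enhancement: +4 months
Adjusted term: 76 months + 44 months + 4 months = 124 months
Acceptance of responsibility reduction: 30% of 124 months = 37 months (rounded down)
After reduction: 124 − 37 = 87 months
Less time served: 87 months − 22 months = 65 months
Cap at 96 months: 65 months is within the cap, no reduction.
Minimum 31 months: 65 months meets the minimum, no increase.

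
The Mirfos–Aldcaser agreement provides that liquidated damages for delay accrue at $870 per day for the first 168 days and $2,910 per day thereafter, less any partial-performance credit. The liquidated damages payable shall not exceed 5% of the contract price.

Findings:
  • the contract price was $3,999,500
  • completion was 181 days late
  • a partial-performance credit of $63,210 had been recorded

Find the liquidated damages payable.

Liquidated damages: $120,780

First 168 days: 168 × $870 = $146,160
Remaining days: (181 − 168) × $2,910 = $37,830
Accrued per-day damages: $146,160 + $37,830 = $183,990
Less partial-performance credit: $183,990 − $63,210 = $120,780
Cap: 5% of $3,999,500 = $199,975
Cap at $199,975: $120,780 is within the cap, no reduction.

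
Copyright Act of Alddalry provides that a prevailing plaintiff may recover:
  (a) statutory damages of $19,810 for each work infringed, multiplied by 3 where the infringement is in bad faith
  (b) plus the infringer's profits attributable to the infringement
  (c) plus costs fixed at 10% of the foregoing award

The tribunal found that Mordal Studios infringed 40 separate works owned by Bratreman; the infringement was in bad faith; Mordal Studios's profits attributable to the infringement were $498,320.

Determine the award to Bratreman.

Award: $3,163,072

Statutory damages: 40 × $19,810 = $792,400
Trebled: 3 × $792,400 = $2,377,200
Combined award: $2,377,200 + $498,320 = $2,875,520
Costs: 10% of $2,875,520 = $287,552
Award plus costs: $2,875,520 + $287,552 = $3,163,072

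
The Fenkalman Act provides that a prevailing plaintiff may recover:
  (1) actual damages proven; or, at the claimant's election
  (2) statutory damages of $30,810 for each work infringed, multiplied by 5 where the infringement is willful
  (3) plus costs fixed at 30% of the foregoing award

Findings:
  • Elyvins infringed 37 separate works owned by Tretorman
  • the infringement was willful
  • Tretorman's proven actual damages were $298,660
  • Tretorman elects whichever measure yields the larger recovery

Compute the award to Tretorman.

Statutory damages: 37 × $30,810 = $1,139,970
Multiplied by 5: 5 × $1,139,970 = $5,699,850
Greater of actual damages ($298,660) or enhanced statutory damages ($5,699,850): $5,699,850
Costs: 30% of $5,699,850 = $1,709,955
Award plus costs: $5,699,850 + $1,709,955 = $7,409,805

$7,409,805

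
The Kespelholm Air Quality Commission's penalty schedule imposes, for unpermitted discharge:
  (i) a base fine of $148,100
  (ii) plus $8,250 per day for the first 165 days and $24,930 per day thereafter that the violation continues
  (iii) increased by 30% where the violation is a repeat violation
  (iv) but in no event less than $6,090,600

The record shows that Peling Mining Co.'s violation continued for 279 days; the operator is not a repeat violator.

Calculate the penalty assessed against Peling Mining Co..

First 165 days: 165 × $8,250 = $1,361,250
Remaining days: (279 − 165) × $24,930 = $2,842,020
Per-day component: $1,361,250 + $2,842,020 = $4,203,270
Base plus per-day: $148,100 + $4,203,270 = $4,351,370
The operator is not a repeat violator: no 30% increase.
Minimum $6,090,600: $4,351,370 is below the minimum → $6,090,600

$6,090,600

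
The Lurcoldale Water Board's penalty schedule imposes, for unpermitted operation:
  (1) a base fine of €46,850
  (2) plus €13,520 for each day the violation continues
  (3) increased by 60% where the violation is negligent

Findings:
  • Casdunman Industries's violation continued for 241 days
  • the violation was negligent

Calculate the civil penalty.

€5,288,272

Per-day component: 241 × €13,520 = €3,258,320
Base plus per-day: €46,850 + €3,258,320 = €3,305,170
Enhancement: 60% of €3,305,170 = €1,983,102
Enhanced fine: €3,305,170 + €1,983,102 = €5,288,272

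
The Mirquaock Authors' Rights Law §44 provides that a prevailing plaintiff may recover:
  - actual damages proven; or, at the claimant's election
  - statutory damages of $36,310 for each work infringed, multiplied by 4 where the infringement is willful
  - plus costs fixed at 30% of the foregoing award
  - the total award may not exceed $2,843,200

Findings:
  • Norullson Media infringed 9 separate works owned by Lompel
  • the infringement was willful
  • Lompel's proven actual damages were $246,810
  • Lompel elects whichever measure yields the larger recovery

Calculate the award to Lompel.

Statutory damages: 9 × $36,310 = $326,790
Multiplied by 4: 4 × $326,790 = $1,307,160
Greater of actual damages ($246,810) or enhanced statutory damages ($1,307,160): $1,307,160
Costs: 30% of $1,307,160 = $392,148
Award plus costs: $1,307,160 + $392,148 = $1,699,308
Cap at $2,843,200: $1,699,308 is within the cap, no reduction.

$1,699,308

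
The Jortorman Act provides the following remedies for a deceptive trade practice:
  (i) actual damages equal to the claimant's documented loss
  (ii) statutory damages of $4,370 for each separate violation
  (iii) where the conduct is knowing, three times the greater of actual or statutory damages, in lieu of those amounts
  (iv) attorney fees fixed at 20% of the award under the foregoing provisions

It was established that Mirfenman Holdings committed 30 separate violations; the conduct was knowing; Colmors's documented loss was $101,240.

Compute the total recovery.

Total recovery: $471,960

Statutory damages: 30 × $4,370 = $131,100
Greater of actual damages ($101,240) or statutory damages ($131,100): $131,100
Trebled: 3 × $131,100 = $393,300
Attorney fees: 20% of $393,300 = $78,660
Total recovery: $393,300 + $78,660 = $471,960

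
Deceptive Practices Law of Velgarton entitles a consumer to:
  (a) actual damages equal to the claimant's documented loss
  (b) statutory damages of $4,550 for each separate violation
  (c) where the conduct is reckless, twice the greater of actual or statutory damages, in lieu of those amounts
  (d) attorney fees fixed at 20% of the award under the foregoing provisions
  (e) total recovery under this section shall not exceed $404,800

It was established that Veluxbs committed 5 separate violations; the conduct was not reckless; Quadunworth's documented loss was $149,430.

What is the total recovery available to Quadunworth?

Statutory damages: 5 × $4,550 = $22,750
Conduct not reckless: the in-lieu enhancement does not apply.
Actual plus statutory damages: $149,430 + $22,750 = $172,180
Attorney fees: 20% of $172,180 = $34,436
Total before cap: $172,180 + $34,436 = $206,616
Cap at $404,800: $206,616 is within the cap, no reduction.

Total recovery: $206,616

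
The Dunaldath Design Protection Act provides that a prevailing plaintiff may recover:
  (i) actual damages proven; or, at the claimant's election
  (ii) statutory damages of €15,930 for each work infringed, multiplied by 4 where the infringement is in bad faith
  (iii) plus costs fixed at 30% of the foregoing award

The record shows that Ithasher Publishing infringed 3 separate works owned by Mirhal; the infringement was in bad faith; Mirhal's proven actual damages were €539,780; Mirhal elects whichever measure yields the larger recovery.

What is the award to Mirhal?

Statutory damages: 3 × €15,930 = €47,790
Multiplied by 4: 4 × €47,790 = €191,160
Greater of actual damages (€539,780) or enhanced statutory damages (€191,160): €539,780
Costs: 30% of €539,780 = €161,934
Award plus costs: €539,780 + €161,934 = €701,714

€701,714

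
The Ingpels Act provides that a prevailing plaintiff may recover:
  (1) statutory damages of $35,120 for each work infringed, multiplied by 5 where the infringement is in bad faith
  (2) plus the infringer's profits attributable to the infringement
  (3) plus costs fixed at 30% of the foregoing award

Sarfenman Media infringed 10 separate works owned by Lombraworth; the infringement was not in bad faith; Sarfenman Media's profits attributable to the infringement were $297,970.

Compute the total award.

$843,921

Statutory damages: 10 × $35,120 = $351,200
Infringement not in bad faith: no ×5 enhancement.
Combined award: $351,200 + $297,970 = $649,170
Costs: 30% of $649,170 = $194,751
Award plus costs: $649,170 + $194,751 = $843,921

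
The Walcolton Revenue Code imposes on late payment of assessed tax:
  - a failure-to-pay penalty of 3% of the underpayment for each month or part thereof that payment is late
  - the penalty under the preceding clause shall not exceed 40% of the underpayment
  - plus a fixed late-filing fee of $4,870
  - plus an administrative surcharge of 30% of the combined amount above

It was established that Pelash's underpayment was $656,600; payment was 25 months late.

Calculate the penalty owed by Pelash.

$347,763

Accrued rate: 3% × 25 = 75%, capped at 40% → 40%
Failure-to-pay penalty: 40% of $656,600 = $262,640
Penalty before surcharge: $262,640 + $4,870 = $267,510
Administrative surcharge: 30% of $267,510 = $80,253
Total penalty: $267,510 + $80,253 = $347,763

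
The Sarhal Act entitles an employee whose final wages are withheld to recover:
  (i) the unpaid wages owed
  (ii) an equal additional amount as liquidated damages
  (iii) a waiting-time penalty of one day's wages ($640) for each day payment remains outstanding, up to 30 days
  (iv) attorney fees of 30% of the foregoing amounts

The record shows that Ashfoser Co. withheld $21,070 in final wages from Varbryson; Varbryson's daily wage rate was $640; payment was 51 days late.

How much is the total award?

Liquidated damages (equal amount): $21,070
Penalty days: min(51, 30) = 30
Waiting-time penalty: 30 × $640 = $19,200
Subtotal: $21,070 + $21,070 + $19,200 = $61,340
Attorney fees: 30% of $61,340 = $18,402
Total award: $61,340 + $18,402 = $79,742

$79,742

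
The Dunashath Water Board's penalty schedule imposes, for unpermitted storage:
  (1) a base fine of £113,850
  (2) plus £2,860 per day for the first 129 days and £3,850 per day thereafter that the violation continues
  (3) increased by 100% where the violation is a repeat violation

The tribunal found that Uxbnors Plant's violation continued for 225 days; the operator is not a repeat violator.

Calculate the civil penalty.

Civil penalty: £852,390

First 129 days: 129 × £2,860 = £368,940
Remaining days: (225 − 129) × £3,850 = £369,600
Per-day component: £368,940 + £369,600 = £738,540
Base plus per-day: £113,850 + £738,540 = £852,390
The operator is not a repeat violator: no 100% increase.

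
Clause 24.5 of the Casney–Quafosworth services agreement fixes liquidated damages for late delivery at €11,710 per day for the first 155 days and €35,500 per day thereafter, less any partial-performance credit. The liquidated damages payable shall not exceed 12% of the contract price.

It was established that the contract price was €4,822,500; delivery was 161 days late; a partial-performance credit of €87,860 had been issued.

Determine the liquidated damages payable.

First 155 days: 155 × €11,710 = €1,815,050
Remaining days: (161 − 155) × €35,500 = €213,000
Accrued per-day damages: €1,815,050 + €213,000 = €2,028,050
Less partial-performance credit: €2,028,050 − €87,860 = €1,940,190
Cap: 12% of €4,822,500 = €578,700
Cap at €578,700: €1,940,190 exceeds the cap → €578,700

€578,700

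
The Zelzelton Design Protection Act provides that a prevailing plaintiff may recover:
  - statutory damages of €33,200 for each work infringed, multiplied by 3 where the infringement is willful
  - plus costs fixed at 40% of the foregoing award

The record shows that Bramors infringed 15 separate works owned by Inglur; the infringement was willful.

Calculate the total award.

Statutory damages: 15 × €33,200 = €498,000
Trebled: 3 × €498,000 = €1,494,000
Costs: 40% of €1,494,000 = €597,600
Award plus costs: €1,494,000 + €597,600 = €2,091,600

€2,091,600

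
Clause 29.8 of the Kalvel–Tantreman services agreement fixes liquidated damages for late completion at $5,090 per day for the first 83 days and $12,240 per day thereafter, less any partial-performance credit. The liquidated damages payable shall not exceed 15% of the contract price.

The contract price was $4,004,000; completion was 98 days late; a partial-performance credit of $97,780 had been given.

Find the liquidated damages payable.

First 83 days: 83 × $5,090 = $422,470
Remaining days: (98 − 83) × $12,240 = $183,600
Accrued per-day damages: $422,470 + $183,600 = $606,070
Less partial-performance credit: $606,070 − $97,780 = $508,290
Cap: 15% of $4,004,000 = $600,600
Cap at $600,600: $508,290 is within the cap, no reduction.

Liquidated damages: $508,290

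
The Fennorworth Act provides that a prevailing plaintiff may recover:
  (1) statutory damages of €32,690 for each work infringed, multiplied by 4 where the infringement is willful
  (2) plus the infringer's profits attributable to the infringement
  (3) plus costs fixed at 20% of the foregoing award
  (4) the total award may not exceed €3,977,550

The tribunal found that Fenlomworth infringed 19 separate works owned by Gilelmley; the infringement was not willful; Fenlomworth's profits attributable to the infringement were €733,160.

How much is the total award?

Statutory damages: 19 × €32,690 = €621,110
Infringement not willful: no ×4 enhancement.
Combined award: €621,110 + €733,160 = €1,354,270
Costs: 20% of €1,354,270 = €270,854
Award plus costs: €1,354,270 + €270,854 = €1,625,124
Cap at €3,977,550: €1,625,124 is within the cap, no reduction.

€1,625,124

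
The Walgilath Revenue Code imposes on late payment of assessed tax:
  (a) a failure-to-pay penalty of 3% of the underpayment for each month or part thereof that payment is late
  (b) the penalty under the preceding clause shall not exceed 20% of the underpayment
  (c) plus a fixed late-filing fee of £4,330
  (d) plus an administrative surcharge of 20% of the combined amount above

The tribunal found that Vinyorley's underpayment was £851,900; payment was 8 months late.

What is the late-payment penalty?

Penalty: £209,652

Accrued rate: 3% × 8 = 24%, capped at 20% → 20%
Failure-to-pay penalty: 20% of £851,900 = £170,380
Penalty before surcharge: £170,380 + £4,330 = £174,710
Administrative surcharge: 20% of £174,710 = £34,942
Total penalty: £174,710 + £34,942 = £209,652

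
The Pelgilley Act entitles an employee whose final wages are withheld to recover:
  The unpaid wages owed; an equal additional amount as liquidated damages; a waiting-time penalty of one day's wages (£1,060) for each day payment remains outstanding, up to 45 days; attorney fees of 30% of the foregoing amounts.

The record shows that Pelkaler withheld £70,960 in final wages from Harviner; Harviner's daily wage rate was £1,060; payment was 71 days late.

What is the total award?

£246,506

Liquidated damages (equal amount): £70,960
Penalty days: min(71, 45) = 45
Waiting-time penalty: 45 × £1,060 = £47,700
Subtotal: £70,960 + £70,960 + £47,700 = £189,620
Attorney fees: 30% of £189,620 = £56,886
Total award: £189,620 + £56,886 = £246,506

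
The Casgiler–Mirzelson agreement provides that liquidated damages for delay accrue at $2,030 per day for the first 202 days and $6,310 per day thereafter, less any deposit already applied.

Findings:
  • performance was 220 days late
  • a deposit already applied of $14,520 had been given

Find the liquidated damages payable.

First 202 days: 202 × $2,030 = $410,060
Remaining days: (220 − 202) × $6,310 = $113,580
Accrued per-day damages: $410,060 + $113,580 = $523,640
Less deposit already applied: $523,640 − $14,520 = $509,120

$509,120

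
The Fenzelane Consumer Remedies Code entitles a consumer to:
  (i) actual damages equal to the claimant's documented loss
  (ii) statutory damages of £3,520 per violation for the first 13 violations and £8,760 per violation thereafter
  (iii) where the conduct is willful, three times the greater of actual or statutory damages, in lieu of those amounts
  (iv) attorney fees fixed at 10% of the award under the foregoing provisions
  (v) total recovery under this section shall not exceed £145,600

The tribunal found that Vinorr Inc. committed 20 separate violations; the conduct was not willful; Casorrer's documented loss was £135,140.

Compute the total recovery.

First 13 violations: 13 × £3,520 = £45,760
Remaining violations: (20 − 13) × £8,760 = £61,320
Statutory damages: £45,760 + £61,320 = £107,080
Conduct not willful: the in-lieu enhancement does not apply.
Actual plus statutory damages: £135,140 + £107,080 = £242,220
Attorney fees: 10% of £242,220 = £24,222
Total before cap: £242,220 + £24,222 = £266,442
Cap at £145,600: £266,442 exceeds the cap → £145,600

£145,600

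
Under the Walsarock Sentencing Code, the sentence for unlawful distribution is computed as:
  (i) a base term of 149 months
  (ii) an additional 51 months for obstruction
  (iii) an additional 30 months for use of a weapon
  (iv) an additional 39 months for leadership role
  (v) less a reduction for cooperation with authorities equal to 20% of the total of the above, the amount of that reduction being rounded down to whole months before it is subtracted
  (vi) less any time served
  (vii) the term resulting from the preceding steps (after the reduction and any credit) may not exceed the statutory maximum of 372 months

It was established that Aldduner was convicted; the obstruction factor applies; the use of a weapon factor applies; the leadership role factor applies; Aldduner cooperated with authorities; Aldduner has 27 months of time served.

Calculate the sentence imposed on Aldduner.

Obstruction enhancement: +51 months
Use of a weapon enhancement: +30 months
Leadership role enhancement: +39 months
Adjusted term: 149 months + 51 months + 30 months + 39 months = 269 months
Cooperation with authorities reduction: 20% of 269 months = 53 months (rounded down)
After reduction: 269 − 53 = 216 months
Less time served: 216 months − 27 months = 189 months
Cap at 372 months: 189 months is within the cap, no reduction.

189 months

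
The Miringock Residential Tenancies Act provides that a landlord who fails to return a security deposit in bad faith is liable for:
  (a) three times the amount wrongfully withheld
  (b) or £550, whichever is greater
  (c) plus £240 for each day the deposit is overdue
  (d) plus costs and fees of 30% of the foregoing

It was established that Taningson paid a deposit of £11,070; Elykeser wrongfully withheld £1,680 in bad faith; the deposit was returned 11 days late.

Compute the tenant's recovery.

£9,984

Trebled: 3 × £1,680 = £5,040
Minimum £550: £5,040 meets the minimum, no increase.
Late-return penalty: 11 × £240 = £2,640
Damages plus late penalty: £5,040 + £2,640 = £7,680
Costs and fees: 30% of £7,680 = £2,304
Total recovery: £7,680 + £2,304 = £9,984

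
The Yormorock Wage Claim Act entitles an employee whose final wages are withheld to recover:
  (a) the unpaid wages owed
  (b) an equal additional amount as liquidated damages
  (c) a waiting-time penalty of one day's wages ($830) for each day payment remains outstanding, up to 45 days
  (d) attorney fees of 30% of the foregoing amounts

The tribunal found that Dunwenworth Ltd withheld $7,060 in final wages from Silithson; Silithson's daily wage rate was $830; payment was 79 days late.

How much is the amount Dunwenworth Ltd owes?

Liquidated damages (equal amount): $7,060
Penalty days: min(79, 45) = 45
Waiting-time penalty: 45 × $830 = $37,350
Subtotal: $7,060 + $7,060 + $37,350 = $51,470
Attorney fees: 30% of $51,470 = $15,441
Total award: $51,470 + $15,441 = $66,911

$66,911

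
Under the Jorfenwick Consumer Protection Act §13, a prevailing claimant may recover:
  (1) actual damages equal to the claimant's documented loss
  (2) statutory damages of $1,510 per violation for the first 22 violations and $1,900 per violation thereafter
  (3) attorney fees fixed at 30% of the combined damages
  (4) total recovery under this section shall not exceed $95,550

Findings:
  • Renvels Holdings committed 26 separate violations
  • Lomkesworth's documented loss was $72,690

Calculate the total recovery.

First 22 violations: 22 × $1,510 = $33,220
Remaining violations: (26 − 22) × $1,900 = $7,600
Statutory damages: $33,220 + $7,600 = $40,820
Combined damages: $72,690 + $40,820 = $113,510
Attorney fees: 30% of $113,510 = $34,053
Total before cap: $113,510 + $34,053 = $147,563
Cap at $95,550: $147,563 exceeds the cap → $95,550

$95,550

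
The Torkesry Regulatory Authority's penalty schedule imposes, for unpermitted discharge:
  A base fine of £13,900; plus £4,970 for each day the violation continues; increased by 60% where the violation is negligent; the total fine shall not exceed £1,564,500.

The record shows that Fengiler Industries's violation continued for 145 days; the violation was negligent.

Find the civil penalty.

Per-day component: 145 × £4,970 = £720,650
Base plus per-day: £13,900 + £720,650 = £734,550
Enhancement: 60% of £734,550 = £440,730
Enhanced fine: £734,550 + £440,730 = £1,175,280
Cap at £1,564,500: £1,175,280 is within the cap, no reduction.

£1,175,280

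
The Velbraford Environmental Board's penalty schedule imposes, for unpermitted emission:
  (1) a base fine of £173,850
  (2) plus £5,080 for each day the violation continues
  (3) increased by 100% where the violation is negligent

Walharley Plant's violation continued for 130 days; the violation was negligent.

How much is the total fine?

£1,668,500

Per-day component: 130 × £5,080 = £660,400
Base plus per-day: £173,850 + £660,400 = £834,250
Enhancement: 100% of £834,250 = £834,250
Enhanced fine: £834,250 + £834,250 = £1,668,500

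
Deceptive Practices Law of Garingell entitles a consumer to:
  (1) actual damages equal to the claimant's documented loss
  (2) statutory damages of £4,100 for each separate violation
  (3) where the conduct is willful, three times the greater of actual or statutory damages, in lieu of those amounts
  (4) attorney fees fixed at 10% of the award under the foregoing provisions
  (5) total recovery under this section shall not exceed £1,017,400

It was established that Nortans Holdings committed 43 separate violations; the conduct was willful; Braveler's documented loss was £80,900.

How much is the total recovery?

£581,790

Statutory damages: 43 × £4,100 = £176,300
Greater of actual damages (£80,900) or statutory damages (£176,300): £176,300
Trebled: 3 × £176,300 = £528,900
Attorney fees: 10% of £528,900 = £52,890
Total before cap: £528,900 + £52,890 = £581,790
Cap at £1,017,400: £581,790 is within the cap, no reduction.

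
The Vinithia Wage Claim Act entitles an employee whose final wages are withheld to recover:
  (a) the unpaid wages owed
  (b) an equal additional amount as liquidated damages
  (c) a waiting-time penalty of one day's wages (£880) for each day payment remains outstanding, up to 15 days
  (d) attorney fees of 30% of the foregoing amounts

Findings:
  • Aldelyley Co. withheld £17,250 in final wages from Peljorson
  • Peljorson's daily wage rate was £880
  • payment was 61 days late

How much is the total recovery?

Liquidated damages (equal amount): £17,250
Penalty days: min(61, 15) = 15
Waiting-time penalty: 15 × £880 = £13,200
Subtotal: £17,250 + £17,250 + £13,200 = £47,700
Attorney fees: 30% of £47,700 = £14,310
Total award: £47,700 + £14,310 = £62,010

Total award: £62,010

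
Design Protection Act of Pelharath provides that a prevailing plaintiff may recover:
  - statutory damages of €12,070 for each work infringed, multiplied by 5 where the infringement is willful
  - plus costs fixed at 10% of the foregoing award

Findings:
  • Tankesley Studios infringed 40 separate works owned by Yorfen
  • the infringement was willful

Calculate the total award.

€2,655,400

Statutory damages: 40 × €12,070 = €482,800
Multiplied by 5: 5 × €482,800 = €2,414,000
Costs: 10% of €2,414,000 = €241,400
Award plus costs: €2,414,000 + €241,400 = €2,655,400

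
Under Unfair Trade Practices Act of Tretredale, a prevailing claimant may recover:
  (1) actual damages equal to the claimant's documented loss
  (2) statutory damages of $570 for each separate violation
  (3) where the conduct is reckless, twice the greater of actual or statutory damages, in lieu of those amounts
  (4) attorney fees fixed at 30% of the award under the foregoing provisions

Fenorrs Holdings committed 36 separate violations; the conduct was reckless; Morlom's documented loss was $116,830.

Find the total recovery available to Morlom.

$303,758

Statutory damages: 36 × $570 = $20,520
Greater of actual damages ($116,830) or statutory damages ($20,520): $116,830
Doubled: 2 × $116,830 = $233,660
Attorney fees: 30% of $233,660 = $70,098
Total recovery: $233,660 + $70,098 = $303,758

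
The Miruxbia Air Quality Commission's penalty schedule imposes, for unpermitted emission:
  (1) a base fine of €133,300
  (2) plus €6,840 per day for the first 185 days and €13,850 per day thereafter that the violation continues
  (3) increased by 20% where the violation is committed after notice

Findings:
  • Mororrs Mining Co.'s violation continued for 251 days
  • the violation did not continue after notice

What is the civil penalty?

€2,312,800

First 185 days: 185 × €6,840 = €1,265,400
Remaining days: (251 − 185) × €13,850 = €914,100
Per-day component: €1,265,400 + €914,100 = €2,179,500
Base plus per-day: €133,300 + €2,179,500 = €2,312,800
The violation did not continue after notice: no 20% increase.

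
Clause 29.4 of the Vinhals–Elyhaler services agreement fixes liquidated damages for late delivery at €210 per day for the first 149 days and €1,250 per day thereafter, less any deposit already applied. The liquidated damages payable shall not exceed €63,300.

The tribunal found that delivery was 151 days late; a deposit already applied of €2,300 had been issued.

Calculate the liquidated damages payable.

First 149 days: 149 × €210 = €31,290
Remaining days: (151 − 149) × €1,250 = €2,500
Accrued per-day damages: €31,290 + €2,500 = €33,790
Less deposit already applied: €33,790 − €2,300 = €31,490
Cap at €63,300: €31,490 is within the cap, no reduction.

Liquidated damages: €31,490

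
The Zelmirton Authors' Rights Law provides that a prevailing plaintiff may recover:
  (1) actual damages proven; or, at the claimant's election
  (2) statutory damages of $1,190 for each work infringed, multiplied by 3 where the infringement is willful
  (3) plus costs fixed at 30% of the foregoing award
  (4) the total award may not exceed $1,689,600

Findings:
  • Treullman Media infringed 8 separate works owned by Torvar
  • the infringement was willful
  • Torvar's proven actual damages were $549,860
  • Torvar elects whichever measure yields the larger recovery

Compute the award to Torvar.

Statutory damages: 8 × $1,190 = $9,520
Trebled: 3 × $9,520 = $28,560
Greater of actual damages ($549,860) or enhanced statutory damages ($28,560): $549,860
Costs: 30% of $549,860 = $164,958
Award plus costs: $549,860 + $164,958 = $714,818
Cap at $1,689,600: $714,818 is within the cap, no reduction.

Award: $714,818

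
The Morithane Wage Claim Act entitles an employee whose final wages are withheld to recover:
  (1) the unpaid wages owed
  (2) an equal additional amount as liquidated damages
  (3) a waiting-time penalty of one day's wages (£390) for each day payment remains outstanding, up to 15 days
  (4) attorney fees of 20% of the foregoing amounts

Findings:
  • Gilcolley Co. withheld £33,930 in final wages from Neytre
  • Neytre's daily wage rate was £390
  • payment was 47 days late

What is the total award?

£88,452

Liquidated damages (equal amount): £33,930
Penalty days: min(47, 15) = 15
Waiting-time penalty: 15 × £390 = £5,850
Subtotal: £33,930 + £33,930 + £5,850 = £73,710
Attorney fees: 20% of £73,710 = £14,742
Total award: £73,710 + £14,742 = £88,452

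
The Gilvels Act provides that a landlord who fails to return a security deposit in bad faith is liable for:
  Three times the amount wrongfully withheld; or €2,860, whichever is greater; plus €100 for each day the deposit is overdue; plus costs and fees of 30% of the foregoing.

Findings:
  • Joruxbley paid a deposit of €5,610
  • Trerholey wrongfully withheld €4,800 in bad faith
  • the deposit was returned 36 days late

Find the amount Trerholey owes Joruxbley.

Trebled: 3 × €4,800 = €14,400
Minimum €2,860: €14,400 meets the minimum, no increase.
Late-return penalty: 36 × €100 = €3,600
Damages plus late penalty: €14,400 + €3,600 = €18,000
Costs and fees: 30% of €18,000 = €5,400
Total recovery: €18,000 + €5,400 = €23,400

€23,400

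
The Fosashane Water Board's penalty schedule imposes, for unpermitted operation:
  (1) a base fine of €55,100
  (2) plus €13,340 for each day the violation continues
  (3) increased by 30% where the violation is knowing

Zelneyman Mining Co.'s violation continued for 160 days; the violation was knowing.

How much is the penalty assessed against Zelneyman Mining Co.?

Per-day component: 160 × €13,340 = €2,134,400
Base plus per-day: €55,100 + €2,134,400 = €2,189,500
Enhancement: 30% of €2,189,500 = €656,850
Enhanced fine: €2,189,500 + €656,850 = €2,846,350

Civil penalty: €2,846,350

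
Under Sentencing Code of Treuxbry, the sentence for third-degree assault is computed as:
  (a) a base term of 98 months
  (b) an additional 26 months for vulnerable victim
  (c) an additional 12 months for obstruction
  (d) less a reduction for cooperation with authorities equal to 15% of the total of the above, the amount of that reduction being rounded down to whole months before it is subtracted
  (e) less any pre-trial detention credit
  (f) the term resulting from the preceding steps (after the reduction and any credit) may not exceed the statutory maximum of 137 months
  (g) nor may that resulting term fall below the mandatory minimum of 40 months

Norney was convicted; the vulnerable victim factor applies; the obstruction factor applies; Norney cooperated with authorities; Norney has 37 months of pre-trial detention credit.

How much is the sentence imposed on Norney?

79 months

Vulnerable victim enhancement: +26 months
Obstruction enhancement: +12 months
Adjusted term: 98 months + 26 months + 12 months = 136 months
Cooperation with authorities reduction: 15% of 136 months = 20 months (rounded down)
After reduction: 136 − 20 = 116 months
Less pre-trial detention credit: 116 months − 37 months = 79 months
Cap at 137 months: 79 months is within the cap, no reduction.
Minimum 40 months: 79 months meets the minimum, no increase.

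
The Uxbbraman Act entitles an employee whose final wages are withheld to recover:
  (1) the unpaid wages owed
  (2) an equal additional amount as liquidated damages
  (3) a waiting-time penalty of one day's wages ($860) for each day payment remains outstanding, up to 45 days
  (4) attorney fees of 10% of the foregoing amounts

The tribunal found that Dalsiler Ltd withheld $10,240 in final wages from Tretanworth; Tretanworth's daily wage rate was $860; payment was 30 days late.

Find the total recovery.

Liquidated damages (equal amount): $10,240
Penalty days: min(30, 45) = 30
Waiting-time penalty: 30 × $860 = $25,800
Subtotal: $10,240 + $10,240 + $25,800 = $46,280
Attorney fees: 10% of $46,280 = $4,628
Total award: $46,280 + $4,628 = $50,908

$50,908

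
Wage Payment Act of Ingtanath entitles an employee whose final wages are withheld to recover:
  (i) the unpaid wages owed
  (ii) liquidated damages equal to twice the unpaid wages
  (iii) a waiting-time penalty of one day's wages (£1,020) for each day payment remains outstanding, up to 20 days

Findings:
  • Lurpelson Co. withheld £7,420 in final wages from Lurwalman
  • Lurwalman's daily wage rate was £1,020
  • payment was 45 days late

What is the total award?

£42,660

Doubled: 2 × £7,420 = £14,840
Penalty days: min(45, 20) = 20
Waiting-time penalty: 20 × £1,020 = £20,400
Total award: £7,420 + £14,840 + £20,400 = £42,660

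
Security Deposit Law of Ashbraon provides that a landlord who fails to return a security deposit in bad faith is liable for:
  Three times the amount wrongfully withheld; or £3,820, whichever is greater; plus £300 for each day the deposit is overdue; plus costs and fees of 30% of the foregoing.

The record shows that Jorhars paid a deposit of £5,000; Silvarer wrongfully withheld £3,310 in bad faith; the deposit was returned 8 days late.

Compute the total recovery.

£16,029

Trebled: 3 × £3,310 = £9,930
Minimum £3,820: £9,930 meets the minimum, no increase.
Late-return penalty: 8 × £300 = £2,400
Damages plus late penalty: £9,930 + £2,400 = £12,330
Costs and fees: 30% of £12,330 = £3,699
Total recovery: £12,330 + £3,699 = £16,029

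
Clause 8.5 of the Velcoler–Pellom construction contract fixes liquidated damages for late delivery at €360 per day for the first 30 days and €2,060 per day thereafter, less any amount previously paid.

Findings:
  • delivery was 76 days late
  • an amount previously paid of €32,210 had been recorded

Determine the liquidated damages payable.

€73,350

First 30 days: 30 × €360 = €10,800
Remaining days: (76 − 30) × €2,060 = €94,760
Accrued per-day damages: €10,800 + €94,760 = €105,560
Less amount previously paid: €105,560 − €32,210 = €73,350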